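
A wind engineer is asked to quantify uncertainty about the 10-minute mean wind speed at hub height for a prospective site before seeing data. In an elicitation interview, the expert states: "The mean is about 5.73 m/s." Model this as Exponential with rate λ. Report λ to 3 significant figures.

λ ≈ 0.175

Exponential mean = 1/λ, so λ = 1/5.73 = 0.175.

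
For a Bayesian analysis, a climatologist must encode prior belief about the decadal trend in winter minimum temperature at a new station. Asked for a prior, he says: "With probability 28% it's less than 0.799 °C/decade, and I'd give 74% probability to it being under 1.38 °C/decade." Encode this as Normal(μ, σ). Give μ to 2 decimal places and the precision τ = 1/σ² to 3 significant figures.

The p-quantile of Normal(μ,σ) is μ + z_p·σ, with z_{0.28} = -0.5828 and z_{0.74} = 0.6433.
Eliminate σ: μ = (z₂·x₁ − z₁·x₂)/(z₂ − z₁) = (0.6433·0.799 − (-0.5828)·1.38)/1.226 = 1.08.
Then σ = (x₂ − x₁)/(z₂ − z₁) = (1.38 − 0.799)/1.226 = 0.47.
Precision τ = 1/σ² = 1/0.4738² = 4.45.

μ = 1.08, τ = 4.45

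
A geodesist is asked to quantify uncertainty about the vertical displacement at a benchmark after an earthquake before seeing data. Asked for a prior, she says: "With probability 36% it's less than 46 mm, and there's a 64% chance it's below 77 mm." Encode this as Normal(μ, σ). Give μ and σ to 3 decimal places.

The p-quantile of Normal(μ,σ) is μ + z_p·σ, with z_{0.36} = -0.3585 and z_{0.64} = 0.3585.
Eliminate σ: μ = (z₂·x₁ − z₁·x₂)/(z₂ − z₁) = (0.3585·46 − (-0.3585)·77)/0.7169 = 61.500.
Then σ = (x₂ − x₁)/(z₂ − z₁) = (77 − 46)/0.7169 = 43.241.

μ = 61.500, σ = 43.241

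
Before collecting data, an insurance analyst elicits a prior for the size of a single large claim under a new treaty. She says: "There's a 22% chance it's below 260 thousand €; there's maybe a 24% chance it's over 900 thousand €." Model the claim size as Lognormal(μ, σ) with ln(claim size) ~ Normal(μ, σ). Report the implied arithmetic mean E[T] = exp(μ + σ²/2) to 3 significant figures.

E[T] ≈ 708 thousand €

If T ~ Lognormal(μ,σ) then ln T ~ Normal(μ,σ), so the p-quantile of ln T is μ + z_p·σ.
ln(260) = 5.561 and ln(900) = 6.802; z_{0.22} = -0.7722, z_{0.76} = 0.7063.
σ = (6.802 − 5.561)/(0.7063 − (-0.7722)) = 0.840.
μ = 5.561 − (-0.7722)·0.840 = 6.209.
E[T] = exp(μ + σ²/2) = exp(6.209 + 0.3527) = 708 thousand €.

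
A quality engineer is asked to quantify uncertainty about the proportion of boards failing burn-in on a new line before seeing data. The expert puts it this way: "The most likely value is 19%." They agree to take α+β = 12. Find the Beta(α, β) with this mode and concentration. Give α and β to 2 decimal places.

α = 2.90, β = 9.10

For α,β > 1 the Beta mode is (α−1)/(α+β−2). With α+β = 12, the mode is (α−1)/10.
Set (α−1)/10 = 0.19 → α = 1 + 0.19·10 = 2.90.
β = 12 − α = 9.10.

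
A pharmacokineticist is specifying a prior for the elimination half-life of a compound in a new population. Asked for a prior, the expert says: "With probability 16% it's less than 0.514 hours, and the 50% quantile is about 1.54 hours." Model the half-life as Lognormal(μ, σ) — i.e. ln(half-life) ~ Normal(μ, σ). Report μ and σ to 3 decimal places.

If T ~ Lognormal(μ,σ) then ln T ~ Normal(μ,σ), so the p-quantile of ln T is μ + z_p·σ.
ln(0.514) = -0.6655 and ln(1.54) = 0.4318; z_{0.16} = -0.9945, z_{0.5} = 0.
σ = (0.4318 − -0.6655)/(0 − (-0.9945)) = 1.103.
μ = -0.6655 − (-0.9945)·1.103 = 0.432.

μ ≈ 0.432, σ ≈ 1.103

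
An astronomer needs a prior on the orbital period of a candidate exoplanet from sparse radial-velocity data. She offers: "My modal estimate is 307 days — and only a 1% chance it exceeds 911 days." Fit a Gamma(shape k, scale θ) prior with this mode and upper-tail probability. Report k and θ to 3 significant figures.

Gamma(k,θ) with k>1 has mode (k−1)θ, so θ = 307/(k−1).
Need P(X < 911) = 0.99 with θ tied to k this way. Start at k = 2, θ = 307: P(X<911) ≈ 0.796.
Too low — raise k to concentrate. Iterating converges to k ≈ 4.82.
Then θ = 307/(4.82−1) ≈ 80.5.

k ≈ 4.82, θ ≈ 80.5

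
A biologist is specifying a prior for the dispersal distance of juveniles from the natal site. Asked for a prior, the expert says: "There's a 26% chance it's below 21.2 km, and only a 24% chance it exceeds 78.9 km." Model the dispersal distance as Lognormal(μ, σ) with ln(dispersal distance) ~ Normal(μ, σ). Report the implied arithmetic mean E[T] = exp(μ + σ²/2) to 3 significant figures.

If T ~ Lognormal(μ,σ) then ln T ~ Normal(μ,σ), so the p-quantile of ln T is μ + z_p·σ.
ln(21.2) = 3.054 and ln(78.9) = 4.368; z_{0.26} = -0.6433, z_{0.76} = 0.7063.
σ = (4.368 − 3.054)/(0.7063 − (-0.6433)) = 0.974.
μ = 3.054 − (-0.6433)·0.974 = 3.680.
E[T] = exp(μ + σ²/2) = exp(3.680 + 0.4741) = 63.7 km.

E[T] ≈ 63.7 km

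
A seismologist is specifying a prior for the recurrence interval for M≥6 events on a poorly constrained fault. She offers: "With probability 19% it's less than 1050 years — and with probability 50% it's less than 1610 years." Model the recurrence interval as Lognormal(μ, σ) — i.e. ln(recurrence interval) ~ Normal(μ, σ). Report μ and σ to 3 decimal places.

If T ~ Lognormal(μ,σ) then ln T ~ Normal(μ,σ), so the p-quantile of ln T is μ + z_p·σ.
ln(1050) = 6.957 and ln(1610) = 7.384; z_{0.19} = -0.8779, z_{0.5} = 0.
σ = (7.384 − 6.957)/(0 − (-0.8779)) = 0.487.
μ = 6.957 − (-0.8779)·0.487 = 7.384.

μ ≈ 7.384, σ ≈ 0.487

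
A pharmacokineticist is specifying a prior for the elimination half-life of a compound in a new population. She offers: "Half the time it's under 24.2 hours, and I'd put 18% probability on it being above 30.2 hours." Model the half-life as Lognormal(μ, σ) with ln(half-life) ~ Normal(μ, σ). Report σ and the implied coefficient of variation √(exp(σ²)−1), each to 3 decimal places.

σ ≈ 0.242, CV ≈ 0.246

If T ~ Lognormal(μ,σ) then ln T ~ Normal(μ,σ), so the p-quantile of ln T is μ + z_p·σ.
ln(24.2) = 3.186 and ln(30.2) = 3.408; z_{0.5} = 0, z_{0.82} = 0.9154.
σ = (3.408 − 3.186)/(0.9154 − (0)) = 0.242.
μ = 3.186 − (0)·0.242 = 3.186.
CV = √(exp(σ²)−1) = √(exp(0.0585)−1) = 0.246.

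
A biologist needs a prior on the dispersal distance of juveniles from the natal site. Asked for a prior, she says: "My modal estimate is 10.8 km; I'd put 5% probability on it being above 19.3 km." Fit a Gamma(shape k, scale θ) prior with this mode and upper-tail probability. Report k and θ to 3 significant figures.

k ≈ 9.27, θ ≈ 1.31

Gamma(k,θ) with k>1 has mode (k−1)θ, so θ = 10.8/(k−1).
Need P(X < 19.3) = 0.95 with θ tied to k this way. Start at k = 2, θ = 10.8: P(X<19.3) ≈ 0.533.
Too low — raise k to concentrate. Iterating converges to k ≈ 9.27.
Then θ = 10.8/(9.27−1) ≈ 1.31.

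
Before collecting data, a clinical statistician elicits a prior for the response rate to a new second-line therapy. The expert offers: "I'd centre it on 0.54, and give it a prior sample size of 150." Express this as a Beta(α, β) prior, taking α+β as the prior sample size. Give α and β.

Under the effective-sample-size interpretation, Beta(α, β) has prior mean α/(α+β) and prior sample size α+β.
So α+β = 150 and α/(α+β) = 0.54, giving α = 0.54·150 = 81 and β = 150 − 81 = 69.

α = 81, β = 69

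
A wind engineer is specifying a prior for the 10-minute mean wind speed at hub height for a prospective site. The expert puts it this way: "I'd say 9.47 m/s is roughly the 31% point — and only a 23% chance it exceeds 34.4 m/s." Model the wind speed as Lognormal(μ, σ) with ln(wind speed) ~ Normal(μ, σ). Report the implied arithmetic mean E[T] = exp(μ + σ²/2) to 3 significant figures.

E[T] ≈ 27.4 m/s

If T ~ Lognormal(μ,σ) then ln T ~ Normal(μ,σ), so the p-quantile of ln T is μ + z_p·σ.
ln(9.47) = 2.248 and ln(34.4) = 3.538; z_{0.31} = -0.4959, z_{0.77} = 0.7388.
σ = (3.538 − 2.248)/(0.7388 − (-0.4959)) = 1.045.
μ = 2.248 − (-0.4959)·1.045 = 2.766.
E[T] = exp(μ + σ²/2) = exp(2.766 + 0.5457) = 27.4 m/s.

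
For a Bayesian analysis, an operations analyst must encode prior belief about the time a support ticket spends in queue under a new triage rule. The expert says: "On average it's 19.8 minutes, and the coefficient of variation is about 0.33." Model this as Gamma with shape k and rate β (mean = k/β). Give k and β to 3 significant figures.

k ≈ 9.18, β ≈ 0.464

For Gamma(k, rate β): mean = k/β, variance = k/β², so CV = 1/√k.
CV = 0.33, hence k = 1/CV² = 9.18.
Then β = k/mean = 9.18/19.8 = 0.464.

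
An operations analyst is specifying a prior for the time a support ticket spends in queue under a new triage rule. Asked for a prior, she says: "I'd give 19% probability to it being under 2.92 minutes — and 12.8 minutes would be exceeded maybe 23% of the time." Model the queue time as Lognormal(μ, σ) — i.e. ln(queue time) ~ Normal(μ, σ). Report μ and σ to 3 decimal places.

μ ≈ 1.874, σ ≈ 0.914

If T ~ Lognormal(μ,σ) then ln T ~ Normal(μ,σ), so the p-quantile of ln T is μ + z_p·σ.
ln(2.92) = 1.072 and ln(12.8) = 2.549; z_{0.19} = -0.8779, z_{0.77} = 0.7388.
σ = (2.549 − 1.072)/(0.7388 − (-0.8779)) = 0.914.
μ = 1.072 − (-0.8779)·0.914 = 1.874.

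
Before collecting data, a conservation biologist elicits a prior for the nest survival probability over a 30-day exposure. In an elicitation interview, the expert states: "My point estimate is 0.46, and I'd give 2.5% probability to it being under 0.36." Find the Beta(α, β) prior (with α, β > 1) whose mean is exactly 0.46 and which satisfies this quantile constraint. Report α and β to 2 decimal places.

α ≈ 42.52, β ≈ 49.91

With mean 0.46 fixed, write α = 0.46s, β = 0.54s where s = α+β.
Need P(θ < 0.36) = 0.025 under Beta(0.46s, 0.54s). Normal approximation: (q−m)/√(m(1−m)/s) ≈ z_{0.025} = -1.96, so s ≈ 0.46·0.54·(-1.96)²/(0.36−0.46)² = 95.4.
At s = 95.4: P(θ<0.36) ≈ 0.023. Adjusting to match 0.025 gives s ≈ 92.43.
So α = 0.46·92.43 ≈ 42.52, β = 0.54·92.43 ≈ 49.91.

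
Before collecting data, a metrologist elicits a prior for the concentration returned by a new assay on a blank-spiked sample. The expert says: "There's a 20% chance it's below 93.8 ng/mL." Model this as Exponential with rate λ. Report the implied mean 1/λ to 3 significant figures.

mean ≈ 420 ng/mL

P(T < 93.8) = 1 − e^(−λ·93.8) = 0.2, so λ = −ln(1−0.2)/93.8 = −ln(0.8)/93.8 = 0.00238.
Mean = 1/λ = 420 ng/mL.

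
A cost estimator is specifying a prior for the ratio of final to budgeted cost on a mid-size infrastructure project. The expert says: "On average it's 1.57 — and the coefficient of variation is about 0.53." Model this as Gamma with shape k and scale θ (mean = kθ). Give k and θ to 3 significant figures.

k ≈ 3.56, θ ≈ 0.441

For Gamma(k, scale θ): mean = kθ, variance = kθ², so CV = 1/√k.
CV = 0.53, hence k = 1/CV² = 3.56.
Then θ = mean/k = 1.57/3.56 = 0.441.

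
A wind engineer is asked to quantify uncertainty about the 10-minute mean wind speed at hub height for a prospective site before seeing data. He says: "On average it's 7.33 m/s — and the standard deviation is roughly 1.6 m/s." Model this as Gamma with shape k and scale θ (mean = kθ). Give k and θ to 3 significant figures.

k ≈ 21, θ ≈ 0.349

For Gamma(k, scale θ): mean = kθ, variance = kθ², so CV = 1/√k.
CV = SD/mean = 1.6/7.33 = 0.2183, hence k = 1/CV² = 21.
Then θ = mean/k = 7.33/21 = 0.349.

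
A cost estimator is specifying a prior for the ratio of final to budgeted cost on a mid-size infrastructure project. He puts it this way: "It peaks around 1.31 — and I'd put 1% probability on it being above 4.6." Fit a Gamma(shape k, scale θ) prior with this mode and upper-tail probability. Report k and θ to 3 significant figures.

k ≈ 3.74, θ ≈ 0.477

Gamma(k,θ) with k>1 has mode (k−1)θ, so θ = 1.31/(k−1).
Need P(X < 4.6) = 0.99 with θ tied to k this way. Start at k = 2, θ = 1.31: P(X<4.6) ≈ 0.865.
Too low — raise k to concentrate. Iterating converges to k ≈ 3.74.
Then θ = 1.31/(3.74−1) ≈ 0.477.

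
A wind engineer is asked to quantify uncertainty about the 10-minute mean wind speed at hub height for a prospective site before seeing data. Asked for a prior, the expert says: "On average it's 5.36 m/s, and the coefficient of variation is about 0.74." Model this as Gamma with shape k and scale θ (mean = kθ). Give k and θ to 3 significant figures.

For Gamma(k, scale θ): mean = kθ, variance = kθ², so CV = 1/√k.
CV = 0.74, hence k = 1/CV² = 1.83.
Then θ = mean/k = 5.36/1.83 = 2.94.

k ≈ 1.83, θ ≈ 2.94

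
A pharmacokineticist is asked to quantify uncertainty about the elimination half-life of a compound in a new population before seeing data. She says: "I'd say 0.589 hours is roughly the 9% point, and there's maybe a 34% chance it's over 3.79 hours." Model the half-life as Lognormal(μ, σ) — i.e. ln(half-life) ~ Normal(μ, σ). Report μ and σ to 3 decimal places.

μ ≈ 0.894, σ ≈ 1.062

If T ~ Lognormal(μ,σ) then ln T ~ Normal(μ,σ), so the p-quantile of ln T is μ + z_p·σ.
ln(0.589) = -0.5293 and ln(3.79) = 1.332; z_{0.09} = -1.341, z_{0.66} = 0.4125.
σ = (1.332 − -0.5293)/(0.4125 − (-1.341)) = 1.062.
μ = -0.5293 − (-1.341)·1.062 = 0.894.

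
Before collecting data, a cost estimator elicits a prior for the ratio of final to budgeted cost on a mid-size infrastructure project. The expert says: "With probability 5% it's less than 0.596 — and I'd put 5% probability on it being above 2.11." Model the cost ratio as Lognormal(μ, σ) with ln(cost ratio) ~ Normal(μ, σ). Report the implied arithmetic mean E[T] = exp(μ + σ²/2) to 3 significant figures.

E[T] ≈ 1.21

If T ~ Lognormal(μ,σ) then ln T ~ Normal(μ,σ), so the p-quantile of ln T is μ + z_p·σ.
ln(0.596) = -0.5175 and ln(2.11) = 0.7467; z_{0.05} = -1.645, z_{0.95} = 1.645.
σ = (0.7467 − -0.5175)/(1.645 − (-1.645)) = 0.384.
μ = -0.5175 − (-1.645)·0.384 = 0.115.
E[T] = exp(μ + σ²/2) = exp(0.115 + 0.0738) = 1.21.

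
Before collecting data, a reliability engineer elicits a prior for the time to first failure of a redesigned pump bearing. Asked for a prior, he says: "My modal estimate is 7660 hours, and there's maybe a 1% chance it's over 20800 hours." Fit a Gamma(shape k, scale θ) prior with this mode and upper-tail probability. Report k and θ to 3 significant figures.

k ≈ 5.62, θ ≈ 1660

Gamma(k,θ) with k>1 has mode (k−1)θ, so θ = 7660/(k−1).
Need P(X < 20800) = 0.99 with θ tied to k this way. Start at k = 2, θ = 7660: P(X<20800) ≈ 0.754.
Too low — raise k to concentrate. Iterating converges to k ≈ 5.62.
Then θ = 7660/(5.62−1) ≈ 1660.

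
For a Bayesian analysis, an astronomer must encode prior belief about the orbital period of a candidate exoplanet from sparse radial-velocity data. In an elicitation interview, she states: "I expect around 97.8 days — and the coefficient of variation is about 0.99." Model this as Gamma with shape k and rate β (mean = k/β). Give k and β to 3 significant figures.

k ≈ 1.02, β ≈ 0.0104

For Gamma(k, rate β): mean = k/β, variance = k/β², so CV = 1/√k.
CV = 0.99, hence k = 1/CV² = 1.02.
Then β = k/mean = 1.02/97.8 = 0.0104.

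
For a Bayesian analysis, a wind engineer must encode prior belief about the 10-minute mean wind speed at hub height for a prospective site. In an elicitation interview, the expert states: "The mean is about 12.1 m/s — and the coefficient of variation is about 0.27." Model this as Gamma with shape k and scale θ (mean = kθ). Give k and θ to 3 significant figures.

For Gamma(k, scale θ): mean = kθ, variance = kθ², so CV = 1/√k.
CV = 0.27, hence k = 1/CV² = 13.7.
Then θ = mean/k = 12.1/13.7 = 0.882.

k ≈ 13.7, θ ≈ 0.882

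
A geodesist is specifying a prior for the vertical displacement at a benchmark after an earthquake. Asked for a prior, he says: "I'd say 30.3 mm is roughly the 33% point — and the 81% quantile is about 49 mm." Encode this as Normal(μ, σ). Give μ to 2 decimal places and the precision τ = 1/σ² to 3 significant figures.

μ = 36.54, τ = 0.00497

The p-quantile of Normal(μ,σ) is μ + z_p·σ, with z_{0.33} = -0.4399 and z_{0.81} = 0.8779.
Eliminate σ: μ = (z₂·x₁ − z₁·x₂)/(z₂ − z₁) = (0.8779·30.3 − (-0.4399)·49)/1.318 = 36.54.
Then σ = (x₂ − x₁)/(z₂ − z₁) = (49 − 30.3)/1.318 = 14.19.
Precision τ = 1/σ² = 1/14.19² = 0.00497.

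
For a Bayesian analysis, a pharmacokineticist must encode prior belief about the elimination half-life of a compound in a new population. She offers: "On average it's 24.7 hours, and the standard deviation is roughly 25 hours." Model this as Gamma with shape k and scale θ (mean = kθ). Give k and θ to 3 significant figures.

k ≈ 0.976, θ ≈ 25.3

For Gamma(k, scale θ): mean = kθ, variance = kθ², so CV = 1/√k.
CV = SD/mean = 25/24.7 = 1.012, hence k = 1/CV² = 0.976.
Then θ = mean/k = 24.7/0.976 = 25.3.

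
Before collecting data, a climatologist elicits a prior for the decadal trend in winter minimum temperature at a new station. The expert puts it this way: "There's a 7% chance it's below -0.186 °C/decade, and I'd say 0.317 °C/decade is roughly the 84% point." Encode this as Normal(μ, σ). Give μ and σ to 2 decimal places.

For Normal(μ,σ), the p-quantile is μ + z_p·σ. Here z_{0.07} = -1.476, z_{0.84} = 0.9945.
So -0.186 = μ − 1.476σ and 0.317 = μ + 0.9945σ.
Subtracting: σ = (0.317 − -0.186)/(0.9945 − (-1.476)) = 0.20.
Then μ = -0.186 − (-1.476)·0.20 = 0.11.

μ = 0.11, σ = 0.20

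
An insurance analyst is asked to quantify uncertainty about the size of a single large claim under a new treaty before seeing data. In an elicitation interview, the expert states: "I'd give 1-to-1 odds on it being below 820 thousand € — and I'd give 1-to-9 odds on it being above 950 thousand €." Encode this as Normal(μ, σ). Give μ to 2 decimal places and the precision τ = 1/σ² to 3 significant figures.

μ = 820.00, τ = 9.72e-05

For Normal(μ,σ), the p-quantile is μ + z_p·σ. Here z_{0.5} = 0, z_{0.9} = 1.282.
So 820 = μ + 0σ and 950 = μ + 1.282σ.
Subtracting: σ = (950 − 820)/(1.282 − (0)) = 101.44.
Then μ = 820 − (0)·101.44 = 820.00.
Precision τ = 1/σ² = 1/101.4² = 9.72e-05.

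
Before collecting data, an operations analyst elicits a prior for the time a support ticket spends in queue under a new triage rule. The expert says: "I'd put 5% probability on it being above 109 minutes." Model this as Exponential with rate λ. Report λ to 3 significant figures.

P(T > 109.0) = e^(−λ·109.0) = 0.05, so λ = −ln(0.05)/109.0 = 0.0275.

λ ≈ 0.0275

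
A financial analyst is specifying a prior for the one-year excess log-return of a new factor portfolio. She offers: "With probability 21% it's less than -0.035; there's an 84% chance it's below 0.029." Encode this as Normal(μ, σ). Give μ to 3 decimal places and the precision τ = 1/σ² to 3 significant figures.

For Normal(μ,σ), the p-quantile is μ + z_p·σ. Here z_{0.21} = -0.8064, z_{0.84} = 0.9945.
So -0.035 = μ − 0.8064σ and 0.029 = μ + 0.9945σ.
Subtracting: σ = (0.029 − -0.035)/(0.9945 − (-0.8064)) = 0.036.
Then μ = -0.035 − (-0.8064)·0.036 = -0.006.
Precision τ = 1/σ² = 1/0.03554² = 792.

μ = -0.006, τ = 792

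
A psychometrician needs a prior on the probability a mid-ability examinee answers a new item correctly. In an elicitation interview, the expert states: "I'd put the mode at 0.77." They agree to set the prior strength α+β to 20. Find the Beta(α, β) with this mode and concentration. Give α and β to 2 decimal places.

α = 14.86, β = 5.14

For α,β > 1 the Beta mode is (α−1)/(α+β−2). With α+β = 20, the mode is (α−1)/18.
Set (α−1)/18 = 0.77 → α = 1 + 0.77·18 = 14.86.
β = 20 − α = 5.14.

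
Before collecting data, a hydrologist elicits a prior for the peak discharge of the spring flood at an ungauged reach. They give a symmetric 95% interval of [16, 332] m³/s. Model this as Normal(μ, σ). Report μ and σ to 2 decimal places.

μ = 174.00, σ = 80.61

A symmetric 95% interval runs μ ± z·σ with z = 1.96.
Half-width = 158, so σ = 158/1.96 = 80.61.
μ is the interval midpoint, 174.00.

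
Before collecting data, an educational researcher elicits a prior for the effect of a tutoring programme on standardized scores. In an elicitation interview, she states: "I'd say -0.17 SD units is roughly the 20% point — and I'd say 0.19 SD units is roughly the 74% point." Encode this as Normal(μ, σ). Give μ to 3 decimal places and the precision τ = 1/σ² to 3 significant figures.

For Normal(μ,σ), the p-quantile is μ + z_p·σ. Here z_{0.2} = -0.8416, z_{0.74} = 0.6433.
So -0.17 = μ − 0.8416σ and 0.19 = μ + 0.6433σ.
Subtracting: σ = (0.19 − -0.17)/(0.6433 − (-0.8416)) = 0.242.
Then μ = -0.17 − (-0.8416)·0.242 = 0.034.
Precision τ = 1/σ² = 1/0.2424² = 17.

μ = 0.034, τ = 17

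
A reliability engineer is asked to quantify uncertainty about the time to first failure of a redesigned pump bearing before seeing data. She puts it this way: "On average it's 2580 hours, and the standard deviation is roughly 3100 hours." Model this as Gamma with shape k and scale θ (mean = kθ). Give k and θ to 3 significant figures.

For Gamma(k, scale θ): mean = kθ, variance = kθ², so CV = 1/√k.
CV = SD/mean = 3100/2580 = 1.202, hence k = 1/CV² = 0.693.
Then θ = mean/k = 2580/0.693 = 3720.

k ≈ 0.693, θ ≈ 3720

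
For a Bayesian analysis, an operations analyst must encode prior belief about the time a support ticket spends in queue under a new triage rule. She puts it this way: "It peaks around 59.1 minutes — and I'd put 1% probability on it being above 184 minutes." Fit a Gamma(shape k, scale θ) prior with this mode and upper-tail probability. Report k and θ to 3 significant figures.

Gamma(k,θ) with k>1 has mode (k−1)θ, so θ = 59.1/(k−1).
Need P(X < 184) = 0.99 with θ tied to k this way. Start at k = 2, θ = 59.1: P(X<184) ≈ 0.817.
Too low — raise k to concentrate. Iterating converges to k ≈ 4.46.
Then θ = 59.1/(4.46−1) ≈ 17.1.

k ≈ 4.46, θ ≈ 17.1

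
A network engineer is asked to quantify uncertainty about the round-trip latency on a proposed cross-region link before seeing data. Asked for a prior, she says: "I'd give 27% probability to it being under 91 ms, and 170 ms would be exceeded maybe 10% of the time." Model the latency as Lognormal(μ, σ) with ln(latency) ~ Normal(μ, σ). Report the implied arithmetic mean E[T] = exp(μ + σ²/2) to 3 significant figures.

E[T] ≈ 118 ms

If T ~ Lognormal(μ,σ) then ln T ~ Normal(μ,σ), so the p-quantile of ln T is μ + z_p·σ.
ln(91) = 4.511 and ln(170) = 5.136; z_{0.27} = -0.6128, z_{0.9} = 1.282.
σ = (5.136 − 4.511)/(1.282 − (-0.6128)) = 0.330.
μ = 4.511 − (-0.6128)·0.330 = 4.713.
E[T] = exp(μ + σ²/2) = exp(4.713 + 0.0544) = 118 ms.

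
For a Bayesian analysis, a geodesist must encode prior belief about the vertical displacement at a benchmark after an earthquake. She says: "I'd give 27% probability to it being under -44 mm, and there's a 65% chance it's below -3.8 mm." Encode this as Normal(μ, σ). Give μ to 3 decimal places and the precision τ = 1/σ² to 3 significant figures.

For Normal(μ,σ), the p-quantile is μ + z_p·σ. Here z_{0.27} = -0.6128, z_{0.65} = 0.3853.
So -44 = μ − 0.6128σ and -3.8 = μ + 0.3853σ.
Subtracting: σ = (-3.8 − -44)/(0.3853 − (-0.6128)) = 40.275.
Then μ = -44 − (-0.6128)·40.275 = -19.319.
Precision τ = 1/σ² = 1/40.28² = 0.000616.

μ = -19.319, τ = 0.000616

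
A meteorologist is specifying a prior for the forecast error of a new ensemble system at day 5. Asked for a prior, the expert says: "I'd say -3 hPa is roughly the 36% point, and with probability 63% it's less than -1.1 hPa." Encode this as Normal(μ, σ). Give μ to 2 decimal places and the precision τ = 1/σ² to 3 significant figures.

μ = -2.01, τ = 0.132

The p-quantile of Normal(μ,σ) is μ + z_p·σ, with z_{0.36} = -0.3585 and z_{0.63} = 0.3319.
Eliminate σ: μ = (z₂·x₁ − z₁·x₂)/(z₂ − z₁) = (0.3319·-3 − (-0.3585)·-1.1)/0.6903 = -2.01.
Then σ = (x₂ − x₁)/(z₂ − z₁) = (-1.1 − -3)/0.6903 = 2.75.
Precision τ = 1/σ² = 1/2.752² = 0.132.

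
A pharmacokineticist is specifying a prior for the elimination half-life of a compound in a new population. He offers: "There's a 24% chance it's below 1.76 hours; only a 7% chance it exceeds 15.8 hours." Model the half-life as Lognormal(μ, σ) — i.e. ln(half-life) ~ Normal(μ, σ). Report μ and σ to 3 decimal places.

If T ~ Lognormal(μ,σ) then ln T ~ Normal(μ,σ), so the p-quantile of ln T is μ + z_p·σ.
ln(1.76) = 0.5653 and ln(15.8) = 2.76; z_{0.24} = -0.7063, z_{0.93} = 1.476.
σ = (2.76 − 0.5653)/(1.476 − (-0.7063)) = 1.006.
μ = 0.5653 − (-0.7063)·1.006 = 1.276.

μ ≈ 1.276, σ ≈ 1.006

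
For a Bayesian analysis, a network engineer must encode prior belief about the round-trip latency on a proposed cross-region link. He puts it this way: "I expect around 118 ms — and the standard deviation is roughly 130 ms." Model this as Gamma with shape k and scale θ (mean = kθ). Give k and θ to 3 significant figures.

For Gamma(k, scale θ): mean = kθ, variance = kθ², so CV = 1/√k.
CV = SD/mean = 130/118 = 1.102, hence k = 1/CV² = 0.824.
Then θ = mean/k = 118/0.824 = 143.

k ≈ 0.824, θ ≈ 143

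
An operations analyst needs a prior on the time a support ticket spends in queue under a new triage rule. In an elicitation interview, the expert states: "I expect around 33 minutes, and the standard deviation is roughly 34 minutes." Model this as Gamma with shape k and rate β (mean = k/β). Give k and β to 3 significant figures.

For Gamma(k, rate β): mean = k/β, variance = k/β², so CV = 1/√k.
CV = SD/mean = 34/33 = 1.03, hence k = 1/CV² = 0.942.
Then β = k/mean = 0.942/33 = 0.0285.

k ≈ 0.942, β ≈ 0.0285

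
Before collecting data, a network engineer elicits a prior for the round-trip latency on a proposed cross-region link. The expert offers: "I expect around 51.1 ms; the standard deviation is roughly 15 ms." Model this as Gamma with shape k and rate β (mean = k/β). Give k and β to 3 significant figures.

k ≈ 11.6, β ≈ 0.227

For Gamma(k, rate β): mean = k/β, variance = k/β², so CV = 1/√k.
CV = SD/mean = 15/51.1 = 0.2935, hence k = 1/CV² = 11.6.
Then β = k/mean = 11.6/51.1 = 0.227.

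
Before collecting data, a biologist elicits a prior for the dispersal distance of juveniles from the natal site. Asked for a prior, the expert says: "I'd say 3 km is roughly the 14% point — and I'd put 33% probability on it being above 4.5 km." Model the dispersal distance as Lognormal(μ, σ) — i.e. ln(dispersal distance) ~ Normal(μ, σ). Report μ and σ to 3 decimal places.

μ ≈ 1.387, σ ≈ 0.267

If T ~ Lognormal(μ,σ) then ln T ~ Normal(μ,σ), so the p-quantile of ln T is μ + z_p·σ.
ln(3) = 1.099 and ln(4.5) = 1.504; z_{0.14} = -1.08, z_{0.67} = 0.4399.
σ = (1.504 − 1.099)/(0.4399 − (-1.08)) = 0.267.
μ = 1.099 − (-1.08)·0.267 = 1.387.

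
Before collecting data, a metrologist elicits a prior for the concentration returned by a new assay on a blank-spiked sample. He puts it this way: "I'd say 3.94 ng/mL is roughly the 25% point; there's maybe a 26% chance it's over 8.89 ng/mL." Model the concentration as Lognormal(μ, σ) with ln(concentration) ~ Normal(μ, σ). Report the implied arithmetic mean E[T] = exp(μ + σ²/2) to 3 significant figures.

E[T] ≈ 7.23 ng/mL

If T ~ Lognormal(μ,σ) then ln T ~ Normal(μ,σ), so the p-quantile of ln T is μ + z_p·σ.
ln(3.94) = 1.371 and ln(8.89) = 2.185; z_{0.25} = -0.6745, z_{0.74} = 0.6433.
σ = (2.185 − 1.371)/(0.6433 − (-0.6745)) = 0.617.
μ = 1.371 − (-0.6745)·0.617 = 1.788.
E[T] = exp(μ + σ²/2) = exp(1.788 + 0.1906) = 7.23 ng/mL.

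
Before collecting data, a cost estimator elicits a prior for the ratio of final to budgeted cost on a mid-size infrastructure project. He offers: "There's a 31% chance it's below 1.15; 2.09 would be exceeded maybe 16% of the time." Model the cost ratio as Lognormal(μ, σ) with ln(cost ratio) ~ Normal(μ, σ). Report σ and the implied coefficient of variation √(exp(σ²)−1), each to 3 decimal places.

σ ≈ 0.401, CV ≈ 0.418

If T ~ Lognormal(μ,σ) then ln T ~ Normal(μ,σ), so the p-quantile of ln T is μ + z_p·σ.
ln(1.15) = 0.1398 and ln(2.09) = 0.7372; z_{0.31} = -0.4959, z_{0.84} = 0.9945.
σ = (0.7372 − 0.1398)/(0.9945 − (-0.4959)) = 0.401.
μ = 0.1398 − (-0.4959)·0.401 = 0.339.
CV = √(exp(σ²)−1) = √(exp(0.1607)−1) = 0.418.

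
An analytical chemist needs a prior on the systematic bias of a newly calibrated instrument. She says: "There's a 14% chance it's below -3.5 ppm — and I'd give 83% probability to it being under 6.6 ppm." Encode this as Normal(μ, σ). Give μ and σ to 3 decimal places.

The p-quantile of Normal(μ,σ) is μ + z_p·σ, with z_{0.14} = -1.08 and z_{0.83} = 0.9542.
Eliminate σ: μ = (z₂·x₁ − z₁·x₂)/(z₂ − z₁) = (0.9542·-3.5 − (-1.08)·6.6)/2.034 = 1.863.
Then σ = (x₂ − x₁)/(z₂ − z₁) = (6.6 − -3.5)/2.034 = 4.964.

μ = 1.863, σ = 4.964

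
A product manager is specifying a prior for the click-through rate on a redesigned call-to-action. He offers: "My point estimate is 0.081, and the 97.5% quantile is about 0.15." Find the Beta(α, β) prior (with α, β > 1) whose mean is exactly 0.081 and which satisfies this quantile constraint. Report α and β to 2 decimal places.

α ≈ 6.40, β ≈ 72.58

With mean 0.081 fixed, write α = 0.081s, β = 0.919s where s = α+β.
Need P(θ < 0.15) = 0.975 under Beta(0.081s, 0.919s). Normal approximation: (q−m)/√(m(1−m)/s) ≈ z_{0.975} = 1.96, so s ≈ 0.081·0.919·(1.96)²/(0.15−0.081)² = 60.1.
At s = 60.1: P(θ<0.15) ≈ 0.959. Adjusting to match 0.975 gives s ≈ 78.98.
So α = 0.081·78.98 ≈ 6.40, β = 0.919·78.98 ≈ 72.58.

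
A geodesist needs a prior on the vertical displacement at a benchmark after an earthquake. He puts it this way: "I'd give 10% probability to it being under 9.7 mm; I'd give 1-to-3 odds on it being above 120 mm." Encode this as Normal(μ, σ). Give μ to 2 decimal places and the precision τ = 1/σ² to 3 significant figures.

μ = 81.97, τ = 0.000314

The p-quantile of Normal(μ,σ) is μ + z_p·σ, with z_{0.1} = -1.282 and z_{0.75} = 0.6745.
Eliminate σ: μ = (z₂·x₁ − z₁·x₂)/(z₂ − z₁) = (0.6745·9.7 − (-1.282)·120)/1.956 = 81.97.
Then σ = (x₂ − x₁)/(z₂ − z₁) = (120 − 9.7)/1.956 = 56.39.
Precision τ = 1/σ² = 1/56.39² = 0.000314.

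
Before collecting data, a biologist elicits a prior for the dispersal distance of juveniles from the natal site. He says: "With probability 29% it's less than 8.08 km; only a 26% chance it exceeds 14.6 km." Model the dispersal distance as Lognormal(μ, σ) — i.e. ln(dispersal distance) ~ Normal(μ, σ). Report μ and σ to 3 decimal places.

If T ~ Lognormal(μ,σ) then ln T ~ Normal(μ,σ), so the p-quantile of ln T is μ + z_p·σ.
ln(8.08) = 2.089 and ln(14.6) = 2.681; z_{0.29} = -0.5534, z_{0.74} = 0.6433.
σ = (2.681 − 2.089)/(0.6433 − (-0.5534)) = 0.494.
μ = 2.089 − (-0.5534)·0.494 = 2.363.

μ ≈ 2.363, σ ≈ 0.494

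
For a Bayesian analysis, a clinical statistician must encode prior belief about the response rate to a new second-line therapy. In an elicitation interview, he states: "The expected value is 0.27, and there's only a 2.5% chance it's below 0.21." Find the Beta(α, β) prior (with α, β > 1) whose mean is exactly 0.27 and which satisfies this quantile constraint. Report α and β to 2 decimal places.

With mean 0.27 fixed, write α = 0.27s, β = 0.73s where s = α+β.
Need P(θ < 0.21) = 0.025 under Beta(0.27s, 0.73s). Normal approximation: (q−m)/√(m(1−m)/s) ≈ z_{0.025} = -1.96, so s ≈ 0.27·0.73·(-1.96)²/(0.21−0.27)² = 210.3.
At s = 210.3: P(θ<0.21) ≈ 0.020. Adjusting to match 0.025 gives s ≈ 193.79.
So α = 0.27·193.79 ≈ 52.32, β = 0.73·193.79 ≈ 141.46.

α ≈ 52.32, β ≈ 141.46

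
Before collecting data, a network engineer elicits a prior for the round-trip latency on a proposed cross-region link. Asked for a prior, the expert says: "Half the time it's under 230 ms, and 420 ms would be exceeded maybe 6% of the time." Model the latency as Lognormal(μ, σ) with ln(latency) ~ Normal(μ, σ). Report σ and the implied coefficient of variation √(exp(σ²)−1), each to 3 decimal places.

σ ≈ 0.387, CV ≈ 0.402

If T ~ Lognormal(μ,σ) then ln T ~ Normal(μ,σ), so the p-quantile of ln T is μ + z_p·σ.
ln(230) = 5.438 and ln(420) = 6.04; z_{0.5} = 0, z_{0.94} = 1.555.
σ = (6.04 − 5.438)/(1.555 − (0)) = 0.387.
μ = 5.438 − (0)·0.387 = 5.438.
CV = √(exp(σ²)−1) = √(exp(0.1500)−1) = 0.402.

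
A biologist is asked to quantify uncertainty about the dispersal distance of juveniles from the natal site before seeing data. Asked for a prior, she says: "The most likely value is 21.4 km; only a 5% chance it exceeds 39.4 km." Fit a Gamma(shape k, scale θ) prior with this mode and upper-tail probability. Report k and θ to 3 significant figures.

Gamma(k,θ) with k>1 has mode (k−1)θ, so θ = 21.4/(k−1).
Need P(X < 39.4) = 0.95 with θ tied to k this way. Start at k = 2, θ = 21.4: P(X<39.4) ≈ 0.549.
Too low — raise k to concentrate. Iterating converges to k ≈ 8.47.
Then θ = 21.4/(8.47−1) ≈ 2.86.

k ≈ 8.47, θ ≈ 2.86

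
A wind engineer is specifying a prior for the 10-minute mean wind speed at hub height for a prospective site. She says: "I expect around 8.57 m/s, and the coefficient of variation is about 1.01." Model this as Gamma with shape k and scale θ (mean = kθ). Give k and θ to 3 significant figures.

For Gamma(k, scale θ): mean = kθ, variance = kθ², so CV = 1/√k.
CV = 1.01, hence k = 1/CV² = 0.98.
Then θ = mean/k = 8.57/0.98 = 8.74.

k ≈ 0.98, θ ≈ 8.74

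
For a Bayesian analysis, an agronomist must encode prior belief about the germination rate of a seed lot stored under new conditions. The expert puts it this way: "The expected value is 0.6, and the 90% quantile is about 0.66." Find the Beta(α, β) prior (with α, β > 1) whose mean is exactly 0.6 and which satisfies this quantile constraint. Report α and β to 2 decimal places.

α ≈ 64.60, β ≈ 43.06

With mean 0.6 fixed, write α = 0.6s, β = 0.4s where s = α+β.
Need P(θ < 0.66) = 0.9 under Beta(0.6s, 0.4s). Normal approximation: (q−m)/√(m(1−m)/s) ≈ z_{0.9} = 1.28, so s ≈ 0.6·0.4·(1.28)²/(0.66−0.6)² = 109.5.
At s = 109.5: P(θ<0.66) ≈ 0.902. Adjusting to match 0.9 gives s ≈ 107.66.
So α = 0.6·107.66 ≈ 64.60, β = 0.4·107.66 ≈ 43.06.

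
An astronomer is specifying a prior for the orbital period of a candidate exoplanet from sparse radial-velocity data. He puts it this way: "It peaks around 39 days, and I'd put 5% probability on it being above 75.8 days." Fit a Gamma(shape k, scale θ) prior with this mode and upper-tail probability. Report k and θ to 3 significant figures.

Gamma(k,θ) with k>1 has mode (k−1)θ, so θ = 39/(k−1).
Need P(X < 75.8) = 0.95 with θ tied to k this way. Start at k = 2, θ = 39: P(X<75.8) ≈ 0.579.
Too low — raise k to concentrate. Iterating converges to k ≈ 7.29.
Then θ = 39/(7.29−1) ≈ 6.2.

k ≈ 7.29, θ ≈ 6.2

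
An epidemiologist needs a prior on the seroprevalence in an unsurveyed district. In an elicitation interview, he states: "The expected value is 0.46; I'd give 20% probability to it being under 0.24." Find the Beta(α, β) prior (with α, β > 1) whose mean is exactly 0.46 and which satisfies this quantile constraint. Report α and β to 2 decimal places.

α ≈ 1.72, β ≈ 2.02

With mean 0.46 fixed, write α = 0.46s, β = 0.54s where s = α+β.
Need P(θ < 0.24) = 0.2 under Beta(0.46s, 0.54s). Normal approximation: (q−m)/√(m(1−m)/s) ≈ z_{0.2} = -0.842, so s ≈ 0.46·0.54·(-0.842)²/(0.24−0.46)² = 3.6.
At s = 3.6: P(θ<0.24) ≈ 0.204. Adjusting to match 0.2 gives s ≈ 3.75.
So α = 0.46·3.75 ≈ 1.72, β = 0.54·3.75 ≈ 2.02.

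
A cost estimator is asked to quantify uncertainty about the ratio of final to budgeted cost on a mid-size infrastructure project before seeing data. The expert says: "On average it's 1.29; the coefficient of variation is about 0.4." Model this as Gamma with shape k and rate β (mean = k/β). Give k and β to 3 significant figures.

k ≈ 6.25, β ≈ 4.84

For Gamma(k, rate β): mean = k/β, variance = k/β², so CV = 1/√k.
CV = 0.4, hence k = 1/CV² = 6.25.
Then β = k/mean = 6.25/1.29 = 4.84.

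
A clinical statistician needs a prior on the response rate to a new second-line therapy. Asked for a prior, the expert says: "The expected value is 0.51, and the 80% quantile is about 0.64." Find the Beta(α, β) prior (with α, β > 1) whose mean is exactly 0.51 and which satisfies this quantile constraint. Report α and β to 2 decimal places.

With mean 0.51 fixed, write α = 0.51s, β = 0.49s where s = α+β.
Need P(θ < 0.64) = 0.8 under Beta(0.51s, 0.49s). Normal approximation: (q−m)/√(m(1−m)/s) ≈ z_{0.8} = 0.842, so s ≈ 0.51·0.49·(0.842)²/(0.64−0.51)² = 10.5.
At s = 10.5: P(θ<0.64) ≈ 0.798. Adjusting to match 0.8 gives s ≈ 10.63.
So α = 0.51·10.63 ≈ 5.42, β = 0.49·10.63 ≈ 5.21.

α ≈ 5.42, β ≈ 5.21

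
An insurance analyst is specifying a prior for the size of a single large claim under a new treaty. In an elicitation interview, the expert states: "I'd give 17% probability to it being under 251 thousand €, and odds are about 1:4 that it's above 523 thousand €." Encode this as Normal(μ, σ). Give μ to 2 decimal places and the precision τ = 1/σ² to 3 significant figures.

μ = 395.52, τ = 4.36e-05

The p-quantile of Normal(μ,σ) is μ + z_p·σ, with z_{0.17} = -0.9542 and z_{0.8} = 0.8416.
Eliminate σ: μ = (z₂·x₁ − z₁·x₂)/(z₂ − z₁) = (0.8416·251 − (-0.9542)·523)/1.796 = 395.52.
Then σ = (x₂ − x₁)/(z₂ − z₁) = (523 − 251)/1.796 = 151.47.
Precision τ = 1/σ² = 1/151.5² = 4.36e-05.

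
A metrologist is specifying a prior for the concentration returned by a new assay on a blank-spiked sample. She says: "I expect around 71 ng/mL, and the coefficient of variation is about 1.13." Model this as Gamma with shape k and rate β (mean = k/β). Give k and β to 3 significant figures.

For Gamma(k, rate β): mean = k/β, variance = k/β², so CV = 1/√k.
CV = 1.13, hence k = 1/CV² = 0.783.
Then β = k/mean = 0.783/71 = 0.011.

k ≈ 0.783, β ≈ 0.011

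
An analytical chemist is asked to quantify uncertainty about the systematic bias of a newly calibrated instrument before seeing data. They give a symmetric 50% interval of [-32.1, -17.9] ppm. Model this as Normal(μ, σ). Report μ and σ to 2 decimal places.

μ = -25.00, σ = 10.53

A symmetric 50% interval runs μ ± z·σ with z = 0.6745.
Half-width = 7.1, so σ = 7.1/0.6745 = 10.53.
μ is the interval midpoint, -25.00.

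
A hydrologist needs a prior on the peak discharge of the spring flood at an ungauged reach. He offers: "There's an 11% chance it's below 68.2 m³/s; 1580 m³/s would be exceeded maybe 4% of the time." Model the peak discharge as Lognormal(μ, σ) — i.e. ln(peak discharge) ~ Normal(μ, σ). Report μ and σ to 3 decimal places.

μ ≈ 5.517, σ ≈ 1.056

If T ~ Lognormal(μ,σ) then ln T ~ Normal(μ,σ), so the p-quantile of ln T is μ + z_p·σ.
ln(68.2) = 4.222 and ln(1580) = 7.365; z_{0.11} = -1.227, z_{0.96} = 1.751.
σ = (7.365 − 4.222)/(1.751 − (-1.227)) = 1.056.
μ = 4.222 − (-1.227)·1.056 = 5.517.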